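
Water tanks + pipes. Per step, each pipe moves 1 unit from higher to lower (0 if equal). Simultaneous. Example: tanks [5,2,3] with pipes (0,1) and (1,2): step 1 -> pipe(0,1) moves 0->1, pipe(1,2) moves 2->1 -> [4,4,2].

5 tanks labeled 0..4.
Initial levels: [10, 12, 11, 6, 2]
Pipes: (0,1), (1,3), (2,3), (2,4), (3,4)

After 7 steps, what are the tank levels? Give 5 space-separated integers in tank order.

Answer: 8 10 8 7 8

Derivation:
Step 1: flows [1->0,1->3,2->3,2->4,3->4] -> levels [11 10 9 7 4]
Step 2: flows [0->1,1->3,2->3,2->4,3->4] -> levels [10 10 7 8 6]
Step 3: flows [0=1,1->3,3->2,2->4,3->4] -> levels [10 9 7 7 8]
Step 4: flows [0->1,1->3,2=3,4->2,4->3] -> levels [9 9 8 9 6]
Step 5: flows [0=1,1=3,3->2,2->4,3->4] -> levels [9 9 8 7 8]
Step 6: flows [0=1,1->3,2->3,2=4,4->3] -> levels [9 8 7 10 7]
Step 7: flows [0->1,3->1,3->2,2=4,3->4] -> levels [8 10 8 7 8]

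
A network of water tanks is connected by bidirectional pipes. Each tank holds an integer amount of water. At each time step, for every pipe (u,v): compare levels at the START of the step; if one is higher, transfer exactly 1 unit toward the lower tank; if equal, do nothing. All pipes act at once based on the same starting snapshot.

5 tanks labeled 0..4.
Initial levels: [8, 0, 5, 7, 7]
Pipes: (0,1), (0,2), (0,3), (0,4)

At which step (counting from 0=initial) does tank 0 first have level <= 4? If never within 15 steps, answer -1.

Answer: 1

Derivation:
Step 1: flows [0->1,0->2,0->3,0->4] -> levels [4 1 6 8 8]
Tank 0 first reaches <=4 at step 1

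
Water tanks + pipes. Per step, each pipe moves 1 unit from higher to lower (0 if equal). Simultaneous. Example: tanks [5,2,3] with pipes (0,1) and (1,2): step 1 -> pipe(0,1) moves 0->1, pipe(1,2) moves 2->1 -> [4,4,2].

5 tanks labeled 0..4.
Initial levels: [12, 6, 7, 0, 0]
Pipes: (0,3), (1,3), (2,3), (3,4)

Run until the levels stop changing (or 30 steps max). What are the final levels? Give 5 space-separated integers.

Answer: 6 4 4 7 4

Derivation:
Step 1: flows [0->3,1->3,2->3,3=4] -> levels [11 5 6 3 0]
Step 2: flows [0->3,1->3,2->3,3->4] -> levels [10 4 5 5 1]
Step 3: flows [0->3,3->1,2=3,3->4] -> levels [9 5 5 4 2]
Step 4: flows [0->3,1->3,2->3,3->4] -> levels [8 4 4 6 3]
Step 5: flows [0->3,3->1,3->2,3->4] -> levels [7 5 5 4 4]
Step 6: flows [0->3,1->3,2->3,3=4] -> levels [6 4 4 7 4]
Step 7: flows [3->0,3->1,3->2,3->4] -> levels [7 5 5 3 5]
Step 8: flows [0->3,1->3,2->3,4->3] -> levels [6 4 4 7 4]
  -> period-2 cycle: step 8 state = step 6 state; never stabilizes
  -> state at step 30: (30-6) mod 2 = 0, same as step 6 -> [6 4 4 7 4]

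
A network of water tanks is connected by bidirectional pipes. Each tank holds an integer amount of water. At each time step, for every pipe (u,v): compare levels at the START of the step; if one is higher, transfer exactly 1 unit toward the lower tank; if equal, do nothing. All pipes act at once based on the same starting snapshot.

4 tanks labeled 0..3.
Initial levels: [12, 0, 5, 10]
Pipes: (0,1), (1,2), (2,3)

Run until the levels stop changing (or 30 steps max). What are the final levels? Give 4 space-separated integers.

Step 1: flows [0->1,2->1,3->2] -> levels [11 2 5 9]
Step 2: flows [0->1,2->1,3->2] -> levels [10 4 5 8]
Step 3: flows [0->1,2->1,3->2] -> levels [9 6 5 7]
Step 4: flows [0->1,1->2,3->2] -> levels [8 6 7 6]
Step 5: flows [0->1,2->1,2->3] -> levels [7 8 5 7]
Step 6: flows [1->0,1->2,3->2] -> levels [8 6 7 6]
  -> period-2 cycle: step 6 state = step 4 state; never stabilizes
  -> state at step 30: (30-4) mod 2 = 0, same as step 4 -> [8 6 7 6]

Answer: 8 6 7 6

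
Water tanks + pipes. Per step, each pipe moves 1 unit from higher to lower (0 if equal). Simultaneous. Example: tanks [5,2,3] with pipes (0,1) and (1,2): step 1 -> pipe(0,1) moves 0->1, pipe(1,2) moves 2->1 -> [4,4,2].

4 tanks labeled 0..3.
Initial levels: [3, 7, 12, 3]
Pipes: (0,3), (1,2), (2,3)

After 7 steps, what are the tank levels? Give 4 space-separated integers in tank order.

Answer: 6 6 7 6

Derivation:
Step 1: flows [0=3,2->1,2->3] -> levels [3 8 10 4]
Step 2: flows [3->0,2->1,2->3] -> levels [4 9 8 4]
Step 3: flows [0=3,1->2,2->3] -> levels [4 8 8 5]
Step 4: flows [3->0,1=2,2->3] -> levels [5 8 7 5]
Step 5: flows [0=3,1->2,2->3] -> levels [5 7 7 6]
Step 6: flows [3->0,1=2,2->3] -> levels [6 7 6 6]
Step 7: flows [0=3,1->2,2=3] -> levels [6 6 7 6]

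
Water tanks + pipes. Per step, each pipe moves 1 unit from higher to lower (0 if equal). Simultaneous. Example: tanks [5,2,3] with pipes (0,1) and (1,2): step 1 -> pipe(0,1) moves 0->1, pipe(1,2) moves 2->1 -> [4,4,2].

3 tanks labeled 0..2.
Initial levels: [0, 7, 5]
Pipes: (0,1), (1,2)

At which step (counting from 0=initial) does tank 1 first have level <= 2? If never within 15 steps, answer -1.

Step 1: flows [1->0,1->2] -> levels [1 5 6]
Step 2: flows [1->0,2->1] -> levels [2 5 5]
Step 3: flows [1->0,1=2] -> levels [3 4 5]
Step 4: flows [1->0,2->1] -> levels [4 4 4]
Step 5: flows [0=1,1=2] -> levels [4 4 4]
  -> stable; tank 1 stays at 4 > 2
Tank 1 never reaches <=2 within 15 steps

Answer: -1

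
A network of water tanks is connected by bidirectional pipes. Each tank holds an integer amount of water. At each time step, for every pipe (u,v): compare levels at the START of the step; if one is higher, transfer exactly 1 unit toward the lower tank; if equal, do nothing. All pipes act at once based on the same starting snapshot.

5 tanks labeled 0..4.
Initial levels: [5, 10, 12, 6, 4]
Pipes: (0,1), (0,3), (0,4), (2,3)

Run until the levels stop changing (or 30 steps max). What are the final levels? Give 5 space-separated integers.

Answer: 5 8 8 9 7

Derivation:
Step 1: flows [1->0,3->0,0->4,2->3] -> levels [6 9 11 6 5]
Step 2: flows [1->0,0=3,0->4,2->3] -> levels [6 8 10 7 6]
Step 3: flows [1->0,3->0,0=4,2->3] -> levels [8 7 9 7 6]
Step 4: flows [0->1,0->3,0->4,2->3] -> levels [5 8 8 9 7]
Step 5: flows [1->0,3->0,4->0,3->2] -> levels [8 7 9 7 6]
  -> period-2 cycle: step 5 state = step 3 state; never stabilizes
  -> state at step 30: (30-3) mod 2 = 1, same as step 4 -> [5 8 8 9 7]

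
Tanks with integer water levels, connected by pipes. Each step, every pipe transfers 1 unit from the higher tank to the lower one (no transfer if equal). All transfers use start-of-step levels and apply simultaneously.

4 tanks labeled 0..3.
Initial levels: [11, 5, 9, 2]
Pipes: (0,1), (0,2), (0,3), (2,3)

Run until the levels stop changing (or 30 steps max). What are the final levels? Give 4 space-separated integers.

Step 1: flows [0->1,0->2,0->3,2->3] -> levels [8 6 9 4]
Step 2: flows [0->1,2->0,0->3,2->3] -> levels [7 7 7 6]
Step 3: flows [0=1,0=2,0->3,2->3] -> levels [6 7 6 8]
Step 4: flows [1->0,0=2,3->0,3->2] -> levels [8 6 7 6]
Step 5: flows [0->1,0->2,0->3,2->3] -> levels [5 7 7 8]
Step 6: flows [1->0,2->0,3->0,3->2] -> levels [8 6 7 6]
  -> period-2 cycle: step 6 state = step 4 state; never stabilizes
  -> state at step 30: (30-4) mod 2 = 0, same as step 4 -> [8 6 7 6]

Answer: 8 6 7 6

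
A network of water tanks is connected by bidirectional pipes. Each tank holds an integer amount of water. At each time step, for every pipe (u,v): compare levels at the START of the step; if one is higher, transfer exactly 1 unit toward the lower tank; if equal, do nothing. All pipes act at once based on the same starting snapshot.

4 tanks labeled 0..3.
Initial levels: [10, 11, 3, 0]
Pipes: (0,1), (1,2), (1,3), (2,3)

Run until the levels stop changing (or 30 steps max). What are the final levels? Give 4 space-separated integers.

Step 1: flows [1->0,1->2,1->3,2->3] -> levels [11 8 3 2]
Step 2: flows [0->1,1->2,1->3,2->3] -> levels [10 7 3 4]
Step 3: flows [0->1,1->2,1->3,3->2] -> levels [9 6 5 4]
Step 4: flows [0->1,1->2,1->3,2->3] -> levels [8 5 5 6]
Step 5: flows [0->1,1=2,3->1,3->2] -> levels [7 7 6 4]
Step 6: flows [0=1,1->2,1->3,2->3] -> levels [7 5 6 6]
Step 7: flows [0->1,2->1,3->1,2=3] -> levels [6 8 5 5]
Step 8: flows [1->0,1->2,1->3,2=3] -> levels [7 5 6 6]
  -> period-2 cycle: step 8 state = step 6 state; never stabilizes
  -> state at step 30: (30-6) mod 2 = 0, same as step 6 -> [7 5 6 6]

Answer: 7 5 6 6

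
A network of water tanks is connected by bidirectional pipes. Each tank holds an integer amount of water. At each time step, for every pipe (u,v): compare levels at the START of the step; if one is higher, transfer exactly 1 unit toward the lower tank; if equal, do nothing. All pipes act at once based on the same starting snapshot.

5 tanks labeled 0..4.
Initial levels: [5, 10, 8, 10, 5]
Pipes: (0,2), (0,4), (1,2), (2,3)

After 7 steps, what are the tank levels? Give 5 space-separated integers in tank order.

Answer: 6 8 9 8 7

Derivation:
Step 1: flows [2->0,0=4,1->2,3->2] -> levels [6 9 9 9 5]
Step 2: flows [2->0,0->4,1=2,2=3] -> levels [6 9 8 9 6]
Step 3: flows [2->0,0=4,1->2,3->2] -> levels [7 8 9 8 6]
Step 4: flows [2->0,0->4,2->1,2->3] -> levels [7 9 6 9 7]
Step 5: flows [0->2,0=4,1->2,3->2] -> levels [6 8 9 8 7]
Step 6: flows [2->0,4->0,2->1,2->3] -> levels [8 9 6 9 6]
Step 7: flows [0->2,0->4,1->2,3->2] -> levels [6 8 9 8 7]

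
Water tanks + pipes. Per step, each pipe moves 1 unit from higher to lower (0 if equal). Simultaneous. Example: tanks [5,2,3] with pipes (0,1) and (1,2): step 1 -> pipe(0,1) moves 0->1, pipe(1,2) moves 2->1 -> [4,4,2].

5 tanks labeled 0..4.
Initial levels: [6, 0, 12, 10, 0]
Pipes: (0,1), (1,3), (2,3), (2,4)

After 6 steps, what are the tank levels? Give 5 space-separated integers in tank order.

Step 1: flows [0->1,3->1,2->3,2->4] -> levels [5 2 10 10 1]
Step 2: flows [0->1,3->1,2=3,2->4] -> levels [4 4 9 9 2]
Step 3: flows [0=1,3->1,2=3,2->4] -> levels [4 5 8 8 3]
Step 4: flows [1->0,3->1,2=3,2->4] -> levels [5 5 7 7 4]
Step 5: flows [0=1,3->1,2=3,2->4] -> levels [5 6 6 6 5]
Step 6: flows [1->0,1=3,2=3,2->4] -> levels [6 5 5 6 6]

Answer: 6 5 5 6 6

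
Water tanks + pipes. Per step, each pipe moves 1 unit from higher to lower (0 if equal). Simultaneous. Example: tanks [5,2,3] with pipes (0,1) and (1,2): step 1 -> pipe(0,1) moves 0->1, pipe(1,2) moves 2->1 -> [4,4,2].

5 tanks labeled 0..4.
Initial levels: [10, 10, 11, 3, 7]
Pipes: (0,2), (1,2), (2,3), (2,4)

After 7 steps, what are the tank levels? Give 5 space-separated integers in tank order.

Step 1: flows [2->0,2->1,2->3,2->4] -> levels [11 11 7 4 8]
Step 2: flows [0->2,1->2,2->3,4->2] -> levels [10 10 9 5 7]
Step 3: flows [0->2,1->2,2->3,2->4] -> levels [9 9 9 6 8]
Step 4: flows [0=2,1=2,2->3,2->4] -> levels [9 9 7 7 9]
Step 5: flows [0->2,1->2,2=3,4->2] -> levels [8 8 10 7 8]
Step 6: flows [2->0,2->1,2->3,2->4] -> levels [9 9 6 8 9]
Step 7: flows [0->2,1->2,3->2,4->2] -> levels [8 8 10 7 8]

Answer: 8 8 10 7 8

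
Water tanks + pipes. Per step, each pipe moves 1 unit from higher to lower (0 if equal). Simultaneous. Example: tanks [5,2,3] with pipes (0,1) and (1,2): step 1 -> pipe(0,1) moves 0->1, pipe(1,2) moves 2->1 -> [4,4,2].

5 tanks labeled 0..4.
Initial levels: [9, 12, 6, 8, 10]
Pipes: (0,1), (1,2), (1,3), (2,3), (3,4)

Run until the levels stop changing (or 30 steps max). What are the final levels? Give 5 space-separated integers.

Step 1: flows [1->0,1->2,1->3,3->2,4->3] -> levels [10 9 8 9 9]
Step 2: flows [0->1,1->2,1=3,3->2,3=4] -> levels [9 9 10 8 9]
Step 3: flows [0=1,2->1,1->3,2->3,4->3] -> levels [9 9 8 11 8]
Step 4: flows [0=1,1->2,3->1,3->2,3->4] -> levels [9 9 10 8 9]
  -> period-2 cycle: step 4 state = step 2 state; never stabilizes
  -> state at step 30: (30-2) mod 2 = 0, same as step 2 -> [9 9 10 8 9]

Answer: 9 9 10 8 9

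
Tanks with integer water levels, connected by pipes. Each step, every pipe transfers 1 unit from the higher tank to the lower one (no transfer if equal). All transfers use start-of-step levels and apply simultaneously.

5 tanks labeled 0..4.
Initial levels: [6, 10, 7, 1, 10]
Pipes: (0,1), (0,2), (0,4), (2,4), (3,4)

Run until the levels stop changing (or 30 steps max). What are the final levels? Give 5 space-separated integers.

Step 1: flows [1->0,2->0,4->0,4->2,4->3] -> levels [9 9 7 2 7]
Step 2: flows [0=1,0->2,0->4,2=4,4->3] -> levels [7 9 8 3 7]
Step 3: flows [1->0,2->0,0=4,2->4,4->3] -> levels [9 8 6 4 7]
Step 4: flows [0->1,0->2,0->4,4->2,4->3] -> levels [6 9 8 5 6]
Step 5: flows [1->0,2->0,0=4,2->4,4->3] -> levels [8 8 6 6 6]
Step 6: flows [0=1,0->2,0->4,2=4,3=4] -> levels [6 8 7 6 7]
Step 7: flows [1->0,2->0,4->0,2=4,4->3] -> levels [9 7 6 7 5]
Step 8: flows [0->1,0->2,0->4,2->4,3->4] -> levels [6 8 6 6 8]
Step 9: flows [1->0,0=2,4->0,4->2,4->3] -> levels [8 7 7 7 5]
Step 10: flows [0->1,0->2,0->4,2->4,3->4] -> levels [5 8 7 6 8]
Step 11: flows [1->0,2->0,4->0,4->2,4->3] -> levels [8 7 7 7 5]
  -> period-2 cycle: step 11 state = step 9 state; never stabilizes
  -> state at step 30: (30-9) mod 2 = 1, same as step 10 -> [5 8 7 6 8]

Answer: 5 8 7 6 8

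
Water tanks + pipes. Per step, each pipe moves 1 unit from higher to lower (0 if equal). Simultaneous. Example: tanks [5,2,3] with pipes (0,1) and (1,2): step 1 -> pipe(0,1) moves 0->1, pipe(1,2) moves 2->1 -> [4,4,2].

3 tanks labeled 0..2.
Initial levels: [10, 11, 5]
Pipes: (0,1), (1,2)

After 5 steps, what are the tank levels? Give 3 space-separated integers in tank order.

Step 1: flows [1->0,1->2] -> levels [11 9 6]
Step 2: flows [0->1,1->2] -> levels [10 9 7]
Step 3: flows [0->1,1->2] -> levels [9 9 8]
Step 4: flows [0=1,1->2] -> levels [9 8 9]
Step 5: flows [0->1,2->1] -> levels [8 10 8]

Answer: 8 10 8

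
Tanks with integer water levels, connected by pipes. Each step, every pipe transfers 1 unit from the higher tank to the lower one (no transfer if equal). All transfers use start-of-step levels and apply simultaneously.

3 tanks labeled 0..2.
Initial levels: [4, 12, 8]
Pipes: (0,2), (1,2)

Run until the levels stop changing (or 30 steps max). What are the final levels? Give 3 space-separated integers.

Step 1: flows [2->0,1->2] -> levels [5 11 8]
Step 2: flows [2->0,1->2] -> levels [6 10 8]
Step 3: flows [2->0,1->2] -> levels [7 9 8]
Step 4: flows [2->0,1->2] -> levels [8 8 8]
Step 5: flows [0=2,1=2] -> levels [8 8 8]
  -> stable (no change)

Answer: 8 8 8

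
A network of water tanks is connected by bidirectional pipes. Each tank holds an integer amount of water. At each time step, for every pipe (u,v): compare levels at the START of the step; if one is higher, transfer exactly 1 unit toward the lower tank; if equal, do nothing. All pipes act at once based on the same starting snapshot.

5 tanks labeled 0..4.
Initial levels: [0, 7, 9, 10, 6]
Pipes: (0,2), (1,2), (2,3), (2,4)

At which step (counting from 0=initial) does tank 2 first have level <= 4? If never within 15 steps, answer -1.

Step 1: flows [2->0,2->1,3->2,2->4] -> levels [1 8 7 9 7]
Step 2: flows [2->0,1->2,3->2,2=4] -> levels [2 7 8 8 7]
Step 3: flows [2->0,2->1,2=3,2->4] -> levels [3 8 5 8 8]
Step 4: flows [2->0,1->2,3->2,4->2] -> levels [4 7 7 7 7]
Step 5: flows [2->0,1=2,2=3,2=4] -> levels [5 7 6 7 7]
Step 6: flows [2->0,1->2,3->2,4->2] -> levels [6 6 8 6 6]
Step 7: flows [2->0,2->1,2->3,2->4] -> levels [7 7 4 7 7]
Tank 2 first reaches <=4 at step 7

Answer: 7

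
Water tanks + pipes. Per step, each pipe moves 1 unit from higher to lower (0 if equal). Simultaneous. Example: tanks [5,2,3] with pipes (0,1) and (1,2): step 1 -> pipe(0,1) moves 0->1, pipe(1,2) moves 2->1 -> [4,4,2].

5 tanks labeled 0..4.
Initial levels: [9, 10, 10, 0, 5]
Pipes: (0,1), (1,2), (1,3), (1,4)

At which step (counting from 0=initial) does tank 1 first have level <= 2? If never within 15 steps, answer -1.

Step 1: flows [1->0,1=2,1->3,1->4] -> levels [10 7 10 1 6]
Step 2: flows [0->1,2->1,1->3,1->4] -> levels [9 7 9 2 7]
Step 3: flows [0->1,2->1,1->3,1=4] -> levels [8 8 8 3 7]
Step 4: flows [0=1,1=2,1->3,1->4] -> levels [8 6 8 4 8]
Step 5: flows [0->1,2->1,1->3,4->1] -> levels [7 8 7 5 7]
Step 6: flows [1->0,1->2,1->3,1->4] -> levels [8 4 8 6 8]
Step 7: flows [0->1,2->1,3->1,4->1] -> levels [7 8 7 5 7]
  -> period-2 cycle (repeats step 5); tank 1 never drops to <=2
Tank 1 never reaches <=2 within 15 steps

Answer: -1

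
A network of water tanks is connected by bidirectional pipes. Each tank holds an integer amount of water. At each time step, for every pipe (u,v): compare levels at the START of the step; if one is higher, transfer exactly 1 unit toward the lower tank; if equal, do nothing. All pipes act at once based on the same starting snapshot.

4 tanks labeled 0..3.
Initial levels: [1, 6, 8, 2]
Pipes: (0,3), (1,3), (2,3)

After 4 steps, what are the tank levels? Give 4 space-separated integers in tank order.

Answer: 4 4 4 5

Derivation:
Step 1: flows [3->0,1->3,2->3] -> levels [2 5 7 3]
Step 2: flows [3->0,1->3,2->3] -> levels [3 4 6 4]
Step 3: flows [3->0,1=3,2->3] -> levels [4 4 5 4]
Step 4: flows [0=3,1=3,2->3] -> levels [4 4 4 5]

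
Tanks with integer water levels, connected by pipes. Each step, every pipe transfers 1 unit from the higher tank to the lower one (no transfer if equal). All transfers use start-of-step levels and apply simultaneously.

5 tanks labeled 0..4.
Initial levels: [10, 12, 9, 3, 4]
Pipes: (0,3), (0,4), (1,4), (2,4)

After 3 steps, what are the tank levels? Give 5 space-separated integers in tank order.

Answer: 6 10 8 6 8

Derivation:
Step 1: flows [0->3,0->4,1->4,2->4] -> levels [8 11 8 4 7]
Step 2: flows [0->3,0->4,1->4,2->4] -> levels [6 10 7 5 10]
Step 3: flows [0->3,4->0,1=4,4->2] -> levels [6 10 8 6 8]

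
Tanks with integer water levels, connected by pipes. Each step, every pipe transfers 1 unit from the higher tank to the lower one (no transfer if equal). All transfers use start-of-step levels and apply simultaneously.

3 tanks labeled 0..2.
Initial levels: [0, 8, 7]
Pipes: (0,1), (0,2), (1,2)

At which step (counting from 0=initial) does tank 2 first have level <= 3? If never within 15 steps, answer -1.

Answer: -1

Derivation:
Step 1: flows [1->0,2->0,1->2] -> levels [2 6 7]
Step 2: flows [1->0,2->0,2->1] -> levels [4 6 5]
Step 3: flows [1->0,2->0,1->2] -> levels [6 4 5]
Step 4: flows [0->1,0->2,2->1] -> levels [4 6 5]
  -> period-2 cycle (repeats step 2); tank 2 never drops to <=3
Tank 2 never reaches <=3 within 15 steps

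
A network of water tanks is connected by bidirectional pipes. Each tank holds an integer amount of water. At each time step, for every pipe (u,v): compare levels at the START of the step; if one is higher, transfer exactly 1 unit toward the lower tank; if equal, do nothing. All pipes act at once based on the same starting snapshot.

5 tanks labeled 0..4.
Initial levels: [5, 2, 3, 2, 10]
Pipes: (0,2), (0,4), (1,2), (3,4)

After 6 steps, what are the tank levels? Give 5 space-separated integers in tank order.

Answer: 3 4 5 4 6

Derivation:
Step 1: flows [0->2,4->0,2->1,4->3] -> levels [5 3 3 3 8]
Step 2: flows [0->2,4->0,1=2,4->3] -> levels [5 3 4 4 6]
Step 3: flows [0->2,4->0,2->1,4->3] -> levels [5 4 4 5 4]
Step 4: flows [0->2,0->4,1=2,3->4] -> levels [3 4 5 4 6]
Step 5: flows [2->0,4->0,2->1,4->3] -> levels [5 5 3 5 4]
Step 6: flows [0->2,0->4,1->2,3->4] -> levels [3 4 5 4 6]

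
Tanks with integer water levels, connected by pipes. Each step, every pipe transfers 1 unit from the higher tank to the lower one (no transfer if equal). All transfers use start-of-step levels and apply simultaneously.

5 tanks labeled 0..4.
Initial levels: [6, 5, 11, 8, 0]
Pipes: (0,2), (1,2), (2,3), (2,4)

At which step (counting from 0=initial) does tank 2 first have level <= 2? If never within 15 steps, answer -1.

Step 1: flows [2->0,2->1,2->3,2->4] -> levels [7 6 7 9 1]
Step 2: flows [0=2,2->1,3->2,2->4] -> levels [7 7 6 8 2]
Step 3: flows [0->2,1->2,3->2,2->4] -> levels [6 6 8 7 3]
Step 4: flows [2->0,2->1,2->3,2->4] -> levels [7 7 4 8 4]
Step 5: flows [0->2,1->2,3->2,2=4] -> levels [6 6 7 7 4]
Step 6: flows [2->0,2->1,2=3,2->4] -> levels [7 7 4 7 5]
Step 7: flows [0->2,1->2,3->2,4->2] -> levels [6 6 8 6 4]
Step 8: flows [2->0,2->1,2->3,2->4] -> levels [7 7 4 7 5]
  -> period-2 cycle (repeats step 6); tank 2 never drops to <=2
Tank 2 never reaches <=2 within 15 steps

Answer: -1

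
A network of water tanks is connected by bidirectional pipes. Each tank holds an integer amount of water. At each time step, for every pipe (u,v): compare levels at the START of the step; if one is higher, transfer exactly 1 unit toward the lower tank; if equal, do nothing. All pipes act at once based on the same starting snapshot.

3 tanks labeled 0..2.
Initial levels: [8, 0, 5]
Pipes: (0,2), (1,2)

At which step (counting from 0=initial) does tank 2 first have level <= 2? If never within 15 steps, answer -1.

Answer: -1

Derivation:
Step 1: flows [0->2,2->1] -> levels [7 1 5]
Step 2: flows [0->2,2->1] -> levels [6 2 5]
Step 3: flows [0->2,2->1] -> levels [5 3 5]
Step 4: flows [0=2,2->1] -> levels [5 4 4]
Step 5: flows [0->2,1=2] -> levels [4 4 5]
Step 6: flows [2->0,2->1] -> levels [5 5 3]
Step 7: flows [0->2,1->2] -> levels [4 4 5]
  -> period-2 cycle (repeats step 5); tank 2 never drops to <=2
Tank 2 never reaches <=2 within 15 steps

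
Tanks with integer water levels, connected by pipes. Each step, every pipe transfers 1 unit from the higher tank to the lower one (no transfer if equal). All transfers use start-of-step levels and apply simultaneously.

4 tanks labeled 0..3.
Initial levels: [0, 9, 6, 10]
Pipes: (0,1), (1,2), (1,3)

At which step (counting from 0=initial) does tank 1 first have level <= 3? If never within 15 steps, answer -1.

Step 1: flows [1->0,1->2,3->1] -> levels [1 8 7 9]
Step 2: flows [1->0,1->2,3->1] -> levels [2 7 8 8]
Step 3: flows [1->0,2->1,3->1] -> levels [3 8 7 7]
Step 4: flows [1->0,1->2,1->3] -> levels [4 5 8 8]
Step 5: flows [1->0,2->1,3->1] -> levels [5 6 7 7]
Step 6: flows [1->0,2->1,3->1] -> levels [6 7 6 6]
Step 7: flows [1->0,1->2,1->3] -> levels [7 4 7 7]
Step 8: flows [0->1,2->1,3->1] -> levels [6 7 6 6]
  -> period-2 cycle (repeats step 6); tank 1 never drops to <=3
Tank 1 never reaches <=3 within 15 steps

Answer: -1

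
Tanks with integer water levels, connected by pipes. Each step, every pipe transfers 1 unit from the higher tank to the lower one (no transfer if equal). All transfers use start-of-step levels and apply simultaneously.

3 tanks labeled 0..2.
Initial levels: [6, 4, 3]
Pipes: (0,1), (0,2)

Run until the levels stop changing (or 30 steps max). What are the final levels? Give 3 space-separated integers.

Answer: 5 4 4

Derivation:
Step 1: flows [0->1,0->2] -> levels [4 5 4]
Step 2: flows [1->0,0=2] -> levels [5 4 4]
Step 3: flows [0->1,0->2] -> levels [3 5 5]
Step 4: flows [1->0,2->0] -> levels [5 4 4]
  -> period-2 cycle: step 4 state = step 2 state; never stabilizes
  -> state at step 30: (30-2) mod 2 = 0, same as step 2 -> [5 4 4]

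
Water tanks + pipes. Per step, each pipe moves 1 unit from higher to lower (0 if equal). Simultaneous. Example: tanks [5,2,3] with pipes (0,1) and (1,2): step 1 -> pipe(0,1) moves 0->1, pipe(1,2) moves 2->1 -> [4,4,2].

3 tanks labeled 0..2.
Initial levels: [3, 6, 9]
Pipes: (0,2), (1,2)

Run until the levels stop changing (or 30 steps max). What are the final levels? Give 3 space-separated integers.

Step 1: flows [2->0,2->1] -> levels [4 7 7]
Step 2: flows [2->0,1=2] -> levels [5 7 6]
Step 3: flows [2->0,1->2] -> levels [6 6 6]
Step 4: flows [0=2,1=2] -> levels [6 6 6]
  -> stable (no change)

Answer: 6 6 6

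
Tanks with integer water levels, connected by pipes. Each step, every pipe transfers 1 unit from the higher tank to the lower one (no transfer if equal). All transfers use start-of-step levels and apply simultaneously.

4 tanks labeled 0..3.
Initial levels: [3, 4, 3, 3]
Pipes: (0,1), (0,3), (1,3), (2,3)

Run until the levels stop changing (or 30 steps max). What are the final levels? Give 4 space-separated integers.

Answer: 3 4 4 2

Derivation:
Step 1: flows [1->0,0=3,1->3,2=3] -> levels [4 2 3 4]
Step 2: flows [0->1,0=3,3->1,3->2] -> levels [3 4 4 2]
Step 3: flows [1->0,0->3,1->3,2->3] -> levels [3 2 3 5]
Step 4: flows [0->1,3->0,3->1,3->2] -> levels [3 4 4 2]
  -> period-2 cycle: step 4 state = step 2 state; never stabilizes
  -> state at step 30: (30-2) mod 2 = 0, same as step 2 -> [3 4 4 2]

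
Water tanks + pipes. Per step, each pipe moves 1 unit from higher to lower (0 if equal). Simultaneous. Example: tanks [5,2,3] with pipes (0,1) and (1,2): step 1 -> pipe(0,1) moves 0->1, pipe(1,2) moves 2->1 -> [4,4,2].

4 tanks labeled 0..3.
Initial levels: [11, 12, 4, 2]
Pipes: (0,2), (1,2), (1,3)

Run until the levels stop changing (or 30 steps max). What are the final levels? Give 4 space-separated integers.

Step 1: flows [0->2,1->2,1->3] -> levels [10 10 6 3]
Step 2: flows [0->2,1->2,1->3] -> levels [9 8 8 4]
Step 3: flows [0->2,1=2,1->3] -> levels [8 7 9 5]
Step 4: flows [2->0,2->1,1->3] -> levels [9 7 7 6]
Step 5: flows [0->2,1=2,1->3] -> levels [8 6 8 7]
Step 6: flows [0=2,2->1,3->1] -> levels [8 8 7 6]
Step 7: flows [0->2,1->2,1->3] -> levels [7 6 9 7]
Step 8: flows [2->0,2->1,3->1] -> levels [8 8 7 6]
  -> period-2 cycle: step 8 state = step 6 state; never stabilizes
  -> state at step 30: (30-6) mod 2 = 0, same as step 6 -> [8 8 7 6]

Answer: 8 8 7 6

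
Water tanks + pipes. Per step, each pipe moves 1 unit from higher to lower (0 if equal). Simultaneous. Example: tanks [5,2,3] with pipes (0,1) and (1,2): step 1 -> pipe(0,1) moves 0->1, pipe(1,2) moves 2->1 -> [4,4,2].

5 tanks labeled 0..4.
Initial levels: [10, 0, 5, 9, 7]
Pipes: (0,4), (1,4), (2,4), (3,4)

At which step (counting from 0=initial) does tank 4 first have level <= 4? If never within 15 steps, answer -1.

Step 1: flows [0->4,4->1,4->2,3->4] -> levels [9 1 6 8 7]
Step 2: flows [0->4,4->1,4->2,3->4] -> levels [8 2 7 7 7]
Step 3: flows [0->4,4->1,2=4,3=4] -> levels [7 3 7 7 7]
Step 4: flows [0=4,4->1,2=4,3=4] -> levels [7 4 7 7 6]
Step 5: flows [0->4,4->1,2->4,3->4] -> levels [6 5 6 6 8]
Step 6: flows [4->0,4->1,4->2,4->3] -> levels [7 6 7 7 4]
Tank 4 first reaches <=4 at step 6

Answer: 6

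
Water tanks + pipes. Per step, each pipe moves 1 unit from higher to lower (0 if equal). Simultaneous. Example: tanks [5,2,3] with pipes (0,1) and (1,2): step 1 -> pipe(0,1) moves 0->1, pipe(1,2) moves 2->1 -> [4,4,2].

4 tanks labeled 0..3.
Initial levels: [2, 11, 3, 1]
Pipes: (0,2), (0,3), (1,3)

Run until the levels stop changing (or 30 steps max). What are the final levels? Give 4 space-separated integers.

Answer: 3 4 5 5

Derivation:
Step 1: flows [2->0,0->3,1->3] -> levels [2 10 2 3]
Step 2: flows [0=2,3->0,1->3] -> levels [3 9 2 3]
Step 3: flows [0->2,0=3,1->3] -> levels [2 8 3 4]
Step 4: flows [2->0,3->0,1->3] -> levels [4 7 2 4]
Step 5: flows [0->2,0=3,1->3] -> levels [3 6 3 5]
Step 6: flows [0=2,3->0,1->3] -> levels [4 5 3 5]
Step 7: flows [0->2,3->0,1=3] -> levels [4 5 4 4]
Step 8: flows [0=2,0=3,1->3] -> levels [4 4 4 5]
Step 9: flows [0=2,3->0,3->1] -> levels [5 5 4 3]
Step 10: flows [0->2,0->3,1->3] -> levels [3 4 5 5]
Step 11: flows [2->0,3->0,3->1] -> levels [5 5 4 3]
  -> period-2 cycle: step 11 state = step 9 state; never stabilizes
  -> state at step 30: (30-9) mod 2 = 1, same as step 10 -> [3 4 5 5]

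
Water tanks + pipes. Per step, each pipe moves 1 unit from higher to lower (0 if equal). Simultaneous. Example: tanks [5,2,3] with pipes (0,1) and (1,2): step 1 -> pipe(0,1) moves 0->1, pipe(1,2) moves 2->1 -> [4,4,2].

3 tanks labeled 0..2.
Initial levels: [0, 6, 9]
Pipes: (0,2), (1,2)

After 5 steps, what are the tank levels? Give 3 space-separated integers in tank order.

Answer: 5 5 5

Derivation:
Step 1: flows [2->0,2->1] -> levels [1 7 7]
Step 2: flows [2->0,1=2] -> levels [2 7 6]
Step 3: flows [2->0,1->2] -> levels [3 6 6]
Step 4: flows [2->0,1=2] -> levels [4 6 5]
Step 5: flows [2->0,1->2] -> levels [5 5 5]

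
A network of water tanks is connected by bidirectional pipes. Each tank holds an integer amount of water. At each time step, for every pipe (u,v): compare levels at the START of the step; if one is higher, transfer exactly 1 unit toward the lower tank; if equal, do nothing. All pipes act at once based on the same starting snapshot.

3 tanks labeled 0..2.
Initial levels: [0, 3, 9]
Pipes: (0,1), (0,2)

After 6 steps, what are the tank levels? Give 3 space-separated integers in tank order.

Step 1: flows [1->0,2->0] -> levels [2 2 8]
Step 2: flows [0=1,2->0] -> levels [3 2 7]
Step 3: flows [0->1,2->0] -> levels [3 3 6]
Step 4: flows [0=1,2->0] -> levels [4 3 5]
Step 5: flows [0->1,2->0] -> levels [4 4 4]
Step 6: flows [0=1,0=2] -> levels [4 4 4]

Answer: 4 4 4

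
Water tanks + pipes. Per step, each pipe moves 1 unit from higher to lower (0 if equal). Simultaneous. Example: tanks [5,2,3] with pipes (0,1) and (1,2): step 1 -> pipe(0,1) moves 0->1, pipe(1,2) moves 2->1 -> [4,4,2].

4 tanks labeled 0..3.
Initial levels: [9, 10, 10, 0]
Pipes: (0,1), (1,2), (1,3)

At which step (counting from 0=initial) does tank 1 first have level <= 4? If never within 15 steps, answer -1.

Answer: -1

Derivation:
Step 1: flows [1->0,1=2,1->3] -> levels [10 8 10 1]
Step 2: flows [0->1,2->1,1->3] -> levels [9 9 9 2]
Step 3: flows [0=1,1=2,1->3] -> levels [9 8 9 3]
Step 4: flows [0->1,2->1,1->3] -> levels [8 9 8 4]
Step 5: flows [1->0,1->2,1->3] -> levels [9 6 9 5]
Step 6: flows [0->1,2->1,1->3] -> levels [8 7 8 6]
Step 7: flows [0->1,2->1,1->3] -> levels [7 8 7 7]
Step 8: flows [1->0,1->2,1->3] -> levels [8 5 8 8]
Step 9: flows [0->1,2->1,3->1] -> levels [7 8 7 7]
  -> period-2 cycle (repeats step 7); tank 1 never drops to <=4
Tank 1 never reaches <=4 within 15 steps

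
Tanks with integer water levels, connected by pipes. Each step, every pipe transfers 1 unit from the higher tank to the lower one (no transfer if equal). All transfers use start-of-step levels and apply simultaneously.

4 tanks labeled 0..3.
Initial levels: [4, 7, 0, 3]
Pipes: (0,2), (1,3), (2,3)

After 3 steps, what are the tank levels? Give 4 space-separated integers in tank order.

Answer: 3 4 2 5

Derivation:
Step 1: flows [0->2,1->3,3->2] -> levels [3 6 2 3]
Step 2: flows [0->2,1->3,3->2] -> levels [2 5 4 3]
Step 3: flows [2->0,1->3,2->3] -> levels [3 4 2 5]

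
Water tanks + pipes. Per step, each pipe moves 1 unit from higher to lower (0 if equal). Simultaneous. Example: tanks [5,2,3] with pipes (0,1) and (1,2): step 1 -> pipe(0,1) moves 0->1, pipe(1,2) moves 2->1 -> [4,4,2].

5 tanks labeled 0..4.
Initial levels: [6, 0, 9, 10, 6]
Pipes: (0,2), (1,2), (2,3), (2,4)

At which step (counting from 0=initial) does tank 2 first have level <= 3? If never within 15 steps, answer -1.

Step 1: flows [2->0,2->1,3->2,2->4] -> levels [7 1 7 9 7]
Step 2: flows [0=2,2->1,3->2,2=4] -> levels [7 2 7 8 7]
Step 3: flows [0=2,2->1,3->2,2=4] -> levels [7 3 7 7 7]
Step 4: flows [0=2,2->1,2=3,2=4] -> levels [7 4 6 7 7]
Step 5: flows [0->2,2->1,3->2,4->2] -> levels [6 5 8 6 6]
Step 6: flows [2->0,2->1,2->3,2->4] -> levels [7 6 4 7 7]
Step 7: flows [0->2,1->2,3->2,4->2] -> levels [6 5 8 6 6]
  -> period-2 cycle (repeats step 5); tank 2 never drops to <=3
Tank 2 never reaches <=3 within 15 steps

Answer: -1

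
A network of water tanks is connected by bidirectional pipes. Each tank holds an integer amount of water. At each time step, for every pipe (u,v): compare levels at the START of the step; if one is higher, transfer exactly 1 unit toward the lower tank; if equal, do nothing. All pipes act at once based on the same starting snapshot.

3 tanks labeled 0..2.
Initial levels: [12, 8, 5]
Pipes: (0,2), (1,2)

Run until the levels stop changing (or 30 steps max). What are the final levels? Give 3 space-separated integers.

Step 1: flows [0->2,1->2] -> levels [11 7 7]
Step 2: flows [0->2,1=2] -> levels [10 7 8]
Step 3: flows [0->2,2->1] -> levels [9 8 8]
Step 4: flows [0->2,1=2] -> levels [8 8 9]
Step 5: flows [2->0,2->1] -> levels [9 9 7]
Step 6: flows [0->2,1->2] -> levels [8 8 9]
  -> period-2 cycle: step 6 state = step 4 state; never stabilizes
  -> state at step 30: (30-4) mod 2 = 0, same as step 4 -> [8 8 9]

Answer: 8 8 9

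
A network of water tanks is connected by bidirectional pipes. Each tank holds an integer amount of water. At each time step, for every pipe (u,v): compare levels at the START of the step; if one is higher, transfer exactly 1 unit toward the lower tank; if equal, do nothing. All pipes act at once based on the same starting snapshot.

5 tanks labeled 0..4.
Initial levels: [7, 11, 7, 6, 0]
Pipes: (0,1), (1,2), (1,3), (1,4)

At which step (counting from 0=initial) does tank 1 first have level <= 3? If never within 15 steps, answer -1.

Step 1: flows [1->0,1->2,1->3,1->4] -> levels [8 7 8 7 1]
Step 2: flows [0->1,2->1,1=3,1->4] -> levels [7 8 7 7 2]
Step 3: flows [1->0,1->2,1->3,1->4] -> levels [8 4 8 8 3]
Step 4: flows [0->1,2->1,3->1,1->4] -> levels [7 6 7 7 4]
Step 5: flows [0->1,2->1,3->1,1->4] -> levels [6 8 6 6 5]
Step 6: flows [1->0,1->2,1->3,1->4] -> levels [7 4 7 7 6]
Step 7: flows [0->1,2->1,3->1,4->1] -> levels [6 8 6 6 5]
  -> period-2 cycle (repeats step 5); tank 1 never drops to <=3
Tank 1 never reaches <=3 within 15 steps

Answer: -1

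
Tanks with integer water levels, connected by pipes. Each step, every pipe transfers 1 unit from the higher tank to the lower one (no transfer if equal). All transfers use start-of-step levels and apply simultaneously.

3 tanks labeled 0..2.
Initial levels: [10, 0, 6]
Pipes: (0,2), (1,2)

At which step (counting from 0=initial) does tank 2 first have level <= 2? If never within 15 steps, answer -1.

Step 1: flows [0->2,2->1] -> levels [9 1 6]
Step 2: flows [0->2,2->1] -> levels [8 2 6]
Step 3: flows [0->2,2->1] -> levels [7 3 6]
Step 4: flows [0->2,2->1] -> levels [6 4 6]
Step 5: flows [0=2,2->1] -> levels [6 5 5]
Step 6: flows [0->2,1=2] -> levels [5 5 6]
Step 7: flows [2->0,2->1] -> levels [6 6 4]
Step 8: flows [0->2,1->2] -> levels [5 5 6]
  -> period-2 cycle (repeats step 6); tank 2 never drops to <=2
Tank 2 never reaches <=2 within 15 steps

Answer: -1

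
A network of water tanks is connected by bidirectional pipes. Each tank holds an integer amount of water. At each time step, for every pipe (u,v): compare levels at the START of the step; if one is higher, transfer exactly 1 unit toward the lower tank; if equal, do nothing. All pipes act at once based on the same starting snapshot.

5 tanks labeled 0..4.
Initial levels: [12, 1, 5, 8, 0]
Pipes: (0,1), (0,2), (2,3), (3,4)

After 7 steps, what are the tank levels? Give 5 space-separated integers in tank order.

Answer: 4 6 7 4 5

Derivation:
Step 1: flows [0->1,0->2,3->2,3->4] -> levels [10 2 7 6 1]
Step 2: flows [0->1,0->2,2->3,3->4] -> levels [8 3 7 6 2]
Step 3: flows [0->1,0->2,2->3,3->4] -> levels [6 4 7 6 3]
Step 4: flows [0->1,2->0,2->3,3->4] -> levels [6 5 5 6 4]
Step 5: flows [0->1,0->2,3->2,3->4] -> levels [4 6 7 4 5]
Step 6: flows [1->0,2->0,2->3,4->3] -> levels [6 5 5 6 4]
  -> period-2 cycle: step 6 state = step 4 state
  -> state at step 7: (7-4) mod 2 = 1, same as step 5 -> [4 6 7 4 5]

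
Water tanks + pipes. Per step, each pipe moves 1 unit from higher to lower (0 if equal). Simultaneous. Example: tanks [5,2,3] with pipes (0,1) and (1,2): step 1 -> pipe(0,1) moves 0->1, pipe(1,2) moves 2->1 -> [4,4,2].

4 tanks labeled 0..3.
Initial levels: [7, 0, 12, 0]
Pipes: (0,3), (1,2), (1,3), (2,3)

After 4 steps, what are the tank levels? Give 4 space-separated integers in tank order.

Step 1: flows [0->3,2->1,1=3,2->3] -> levels [6 1 10 2]
Step 2: flows [0->3,2->1,3->1,2->3] -> levels [5 3 8 3]
Step 3: flows [0->3,2->1,1=3,2->3] -> levels [4 4 6 5]
Step 4: flows [3->0,2->1,3->1,2->3] -> levels [5 6 4 4]

Answer: 5 6 4 4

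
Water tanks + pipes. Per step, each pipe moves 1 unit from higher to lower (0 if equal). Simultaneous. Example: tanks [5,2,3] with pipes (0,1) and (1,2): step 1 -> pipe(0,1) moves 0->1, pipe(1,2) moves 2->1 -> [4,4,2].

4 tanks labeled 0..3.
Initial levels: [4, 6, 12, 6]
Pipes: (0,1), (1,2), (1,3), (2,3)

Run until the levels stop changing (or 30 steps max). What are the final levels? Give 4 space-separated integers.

Answer: 7 7 8 6

Derivation:
Step 1: flows [1->0,2->1,1=3,2->3] -> levels [5 6 10 7]
Step 2: flows [1->0,2->1,3->1,2->3] -> levels [6 7 8 7]
Step 3: flows [1->0,2->1,1=3,2->3] -> levels [7 7 6 8]
Step 4: flows [0=1,1->2,3->1,3->2] -> levels [7 7 8 6]
Step 5: flows [0=1,2->1,1->3,2->3] -> levels [7 7 6 8]
  -> period-2 cycle: step 5 state = step 3 state; never stabilizes
  -> state at step 30: (30-3) mod 2 = 1, same as step 4 -> [7 7 8 6]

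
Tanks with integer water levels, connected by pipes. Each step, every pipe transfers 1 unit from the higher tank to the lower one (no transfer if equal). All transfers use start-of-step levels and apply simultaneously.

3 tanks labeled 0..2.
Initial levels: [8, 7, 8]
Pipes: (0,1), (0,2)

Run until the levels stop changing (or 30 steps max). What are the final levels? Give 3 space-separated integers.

Answer: 9 7 7

Derivation:
Step 1: flows [0->1,0=2] -> levels [7 8 8]
Step 2: flows [1->0,2->0] -> levels [9 7 7]
Step 3: flows [0->1,0->2] -> levels [7 8 8]
  -> period-2 cycle: step 3 state = step 1 state; never stabilizes
  -> state at step 30: (30-1) mod 2 = 1, same as step 2 -> [9 7 7]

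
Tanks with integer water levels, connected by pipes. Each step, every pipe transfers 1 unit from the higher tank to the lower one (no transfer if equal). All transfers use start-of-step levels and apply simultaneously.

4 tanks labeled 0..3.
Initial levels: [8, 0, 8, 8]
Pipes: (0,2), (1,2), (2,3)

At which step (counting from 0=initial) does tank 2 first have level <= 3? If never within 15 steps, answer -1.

Step 1: flows [0=2,2->1,2=3] -> levels [8 1 7 8]
Step 2: flows [0->2,2->1,3->2] -> levels [7 2 8 7]
Step 3: flows [2->0,2->1,2->3] -> levels [8 3 5 8]
Step 4: flows [0->2,2->1,3->2] -> levels [7 4 6 7]
Step 5: flows [0->2,2->1,3->2] -> levels [6 5 7 6]
Step 6: flows [2->0,2->1,2->3] -> levels [7 6 4 7]
Step 7: flows [0->2,1->2,3->2] -> levels [6 5 7 6]
  -> period-2 cycle (repeats step 5); tank 2 never drops to <=3
Tank 2 never reaches <=3 within 15 steps

Answer: -1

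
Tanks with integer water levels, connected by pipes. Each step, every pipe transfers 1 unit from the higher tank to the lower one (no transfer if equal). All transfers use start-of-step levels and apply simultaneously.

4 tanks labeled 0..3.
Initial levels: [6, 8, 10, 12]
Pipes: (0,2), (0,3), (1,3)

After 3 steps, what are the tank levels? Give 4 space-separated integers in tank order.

Answer: 8 9 9 10

Derivation:
Step 1: flows [2->0,3->0,3->1] -> levels [8 9 9 10]
Step 2: flows [2->0,3->0,3->1] -> levels [10 10 8 8]
Step 3: flows [0->2,0->3,1->3] -> levels [8 9 9 10]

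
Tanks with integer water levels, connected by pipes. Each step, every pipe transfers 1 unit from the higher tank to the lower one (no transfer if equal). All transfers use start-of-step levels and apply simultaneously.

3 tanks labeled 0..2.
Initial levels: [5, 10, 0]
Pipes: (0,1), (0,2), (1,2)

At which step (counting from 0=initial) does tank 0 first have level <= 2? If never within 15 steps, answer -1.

Step 1: flows [1->0,0->2,1->2] -> levels [5 8 2]
Step 2: flows [1->0,0->2,1->2] -> levels [5 6 4]
Step 3: flows [1->0,0->2,1->2] -> levels [5 4 6]
Step 4: flows [0->1,2->0,2->1] -> levels [5 6 4]
  -> period-2 cycle (repeats step 2); tank 0 never drops to <=2
Tank 0 never reaches <=2 within 15 steps

Answer: -1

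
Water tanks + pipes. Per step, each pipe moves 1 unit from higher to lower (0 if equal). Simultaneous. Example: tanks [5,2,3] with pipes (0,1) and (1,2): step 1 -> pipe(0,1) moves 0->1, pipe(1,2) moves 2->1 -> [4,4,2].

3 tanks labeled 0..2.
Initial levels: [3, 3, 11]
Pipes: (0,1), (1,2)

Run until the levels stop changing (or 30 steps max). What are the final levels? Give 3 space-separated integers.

Step 1: flows [0=1,2->1] -> levels [3 4 10]
Step 2: flows [1->0,2->1] -> levels [4 4 9]
Step 3: flows [0=1,2->1] -> levels [4 5 8]
Step 4: flows [1->0,2->1] -> levels [5 5 7]
Step 5: flows [0=1,2->1] -> levels [5 6 6]
Step 6: flows [1->0,1=2] -> levels [6 5 6]
Step 7: flows [0->1,2->1] -> levels [5 7 5]
Step 8: flows [1->0,1->2] -> levels [6 5 6]
  -> period-2 cycle: step 8 state = step 6 state; never stabilizes
  -> state at step 30: (30-6) mod 2 = 0, same as step 6 -> [6 5 6]

Answer: 6 5 6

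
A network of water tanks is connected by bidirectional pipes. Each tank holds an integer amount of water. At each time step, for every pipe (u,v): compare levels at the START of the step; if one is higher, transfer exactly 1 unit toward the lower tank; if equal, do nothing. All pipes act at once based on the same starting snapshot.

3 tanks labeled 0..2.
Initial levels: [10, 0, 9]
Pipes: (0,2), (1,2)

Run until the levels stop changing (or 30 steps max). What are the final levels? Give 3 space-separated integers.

Answer: 7 7 5

Derivation:
Step 1: flows [0->2,2->1] -> levels [9 1 9]
Step 2: flows [0=2,2->1] -> levels [9 2 8]
Step 3: flows [0->2,2->1] -> levels [8 3 8]
Step 4: flows [0=2,2->1] -> levels [8 4 7]
Step 5: flows [0->2,2->1] -> levels [7 5 7]
Step 6: flows [0=2,2->1] -> levels [7 6 6]
Step 7: flows [0->2,1=2] -> levels [6 6 7]
Step 8: flows [2->0,2->1] -> levels [7 7 5]
Step 9: flows [0->2,1->2] -> levels [6 6 7]
  -> period-2 cycle: step 9 state = step 7 state; never stabilizes
  -> state at step 30: (30-7) mod 2 = 1, same as step 8 -> [7 7 5]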